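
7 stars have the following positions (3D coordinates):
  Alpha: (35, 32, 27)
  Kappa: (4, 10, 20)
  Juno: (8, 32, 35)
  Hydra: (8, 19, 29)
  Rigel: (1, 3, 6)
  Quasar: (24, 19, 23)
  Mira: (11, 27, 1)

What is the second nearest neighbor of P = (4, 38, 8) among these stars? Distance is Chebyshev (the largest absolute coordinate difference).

d(P, Alpha) = max(31, 6, 19) = 31
d(P, Kappa) = max(0, 28, 12) = 28
d(P, Juno) = max(4, 6, 27) = 27
d(P, Hydra) = max(4, 19, 21) = 21
d(P, Rigel) = max(3, 35, 2) = 35
d(P, Quasar) = max(20, 19, 15) = 20
d(P, Mira) = max(7, 11, 7) = 11
Sorted ascending: Mira, Quasar, Hydra, … — the second-nearest is Quasar.

Quasar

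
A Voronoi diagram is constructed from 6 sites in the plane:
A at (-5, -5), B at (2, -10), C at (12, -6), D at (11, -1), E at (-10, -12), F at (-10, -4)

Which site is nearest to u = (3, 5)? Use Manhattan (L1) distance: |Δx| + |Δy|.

d(u,A) = |3−(-5)| + |5−(-5)| = 8 + 10 = 18
d(u,B) = |3−2| + |5−(-10)| = 1 + 15 = 16
d(u,C) = |3−12| + |5−(-6)| = 9 + 11 = 20
d(u,D) = |3−11| + |5−(-1)| = 8 + 6 = 14
d(u,E) = |3−(-10)| + |5−(-12)| = 13 + 17 = 30
d(u,F) = |3−(-10)| + |5−(-4)| = 13 + 9 = 22
D is nearest.

D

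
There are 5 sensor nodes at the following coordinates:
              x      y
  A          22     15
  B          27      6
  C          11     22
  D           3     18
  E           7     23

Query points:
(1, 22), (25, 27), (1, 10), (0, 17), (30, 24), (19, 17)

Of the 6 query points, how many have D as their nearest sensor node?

3

(1, 22) — d² to each: A:490, B:932, C:100, D:20, E:37 → nearest is D
(25, 27) — d² to each: A:153, B:445, C:221, D:565, E:340 → nearest is A
(1, 10) — d² to each: A:466, B:692, C:244, D:68, E:205 → nearest is D
(0, 17) — d² to each: A:488, B:850, C:146, D:10, E:85 → nearest is D
(30, 24) — d² to each: A:145, B:333, C:365, D:765, E:530 → nearest is A
(19, 17) — d² to each: A:13, B:185, C:89, D:257, E:180 → nearest is A
3 of the 6 points have D as nearest.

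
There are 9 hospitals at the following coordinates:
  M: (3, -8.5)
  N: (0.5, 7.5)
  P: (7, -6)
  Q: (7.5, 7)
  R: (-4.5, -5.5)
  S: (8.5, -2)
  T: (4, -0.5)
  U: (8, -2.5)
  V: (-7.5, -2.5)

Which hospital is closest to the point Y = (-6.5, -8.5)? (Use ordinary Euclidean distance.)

Compare squared distances (the ordering matches that of the actual distances):
|YM|² = 90.25 + 0 = 90.25
|YN|² = 49 + 256 = 305
|YP|² = 182.25 + 6.25 = 188.5
|YQ|² = 196 + 240.25 = 436.25
|YR|² = 4 + 9 = 13
|YS|² = 225 + 42.25 = 267.25
|YT|² = 110.25 + 64 = 174.25
|YU|² = 210.25 + 36 = 246.25
|YV|² = 1 + 36 = 37
The smallest is to R, so Y lies in the Voronoi region of R.

R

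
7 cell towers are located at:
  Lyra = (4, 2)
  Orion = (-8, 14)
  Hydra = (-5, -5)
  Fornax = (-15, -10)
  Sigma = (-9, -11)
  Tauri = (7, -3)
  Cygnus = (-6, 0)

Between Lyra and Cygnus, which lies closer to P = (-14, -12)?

Cygnus

Compare squared distances:
d²(P, Lyra) = (-14−4)² + (-12−2)² = 324 + 196 = 520
d²(P, Cygnus) = (-14−(-6))² + (-12−0)² = 64 + 144 = 208
520 > 208, so Cygnus is closer.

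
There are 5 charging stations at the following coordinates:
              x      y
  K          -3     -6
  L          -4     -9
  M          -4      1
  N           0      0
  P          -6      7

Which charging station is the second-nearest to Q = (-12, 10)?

Squared Euclidean distances:
|QK|² = (-12−(-3))² + (10−(-6))² = 81 + 256 = 337
|QL|² = (-12−(-4))² + (10−(-9))² = 64 + 361 = 425
|QM|² = (-12−(-4))² + (10−1)² = 64 + 81 = 145
|QN|² = (-12−0)² + (10−0)² = 144 + 100 = 244
|QP|² = (-12−(-6))² + (10−7)² = 36 + 9 = 45
Sorted ascending: P, M, N, … — the second-nearest is M.

M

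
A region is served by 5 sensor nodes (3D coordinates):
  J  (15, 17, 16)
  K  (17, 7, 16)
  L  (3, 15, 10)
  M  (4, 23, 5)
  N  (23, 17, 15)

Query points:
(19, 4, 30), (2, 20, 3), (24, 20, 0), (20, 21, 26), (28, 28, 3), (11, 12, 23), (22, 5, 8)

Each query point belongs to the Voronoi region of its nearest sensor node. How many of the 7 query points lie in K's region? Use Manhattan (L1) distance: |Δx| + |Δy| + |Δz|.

(19, 4, 30) — d to each: J:31, K:19, L:47, M:59, N:32 → nearest is K
(2, 20, 3) — d to each: J:29, K:41, L:13, M:7, N:36 → nearest is M
(24, 20, 0) — d to each: J:28, K:36, L:36, M:28, N:19 → nearest is N
(20, 21, 26) — d to each: J:19, K:27, L:39, M:39, N:18 → nearest is N
(28, 28, 3) — d to each: J:37, K:45, L:45, M:31, N:28 → nearest is N
(11, 12, 23) — d to each: J:16, K:18, L:24, M:36, N:25 → nearest is J
(22, 5, 8) — d to each: J:27, K:15, L:31, M:39, N:20 → nearest is K
2 of the 7 points have K as nearest.

2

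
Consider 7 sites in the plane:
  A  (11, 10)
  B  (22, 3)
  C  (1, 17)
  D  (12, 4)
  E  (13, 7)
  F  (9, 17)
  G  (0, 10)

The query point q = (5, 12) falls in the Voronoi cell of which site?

G

Compare squared distances (the ordering matches that of the actual distances):
|qA|² = (5−11)² + (12−10)² = 36 + 4 = 40
|qB|² = (5−22)² + (12−3)² = 289 + 81 = 370
|qC|² = (5−1)² + (12−17)² = 16 + 25 = 41
|qD|² = (5−12)² + (12−4)² = 49 + 64 = 113
|qE|² = (5−13)² + (12−7)² = 64 + 25 = 89
|qF|² = (5−9)² + (12−17)² = 16 + 25 = 41
|qG|² = (5−0)² + (12−10)² = 25 + 4 = 29
The smallest is to G, so q lies in the Voronoi region of G.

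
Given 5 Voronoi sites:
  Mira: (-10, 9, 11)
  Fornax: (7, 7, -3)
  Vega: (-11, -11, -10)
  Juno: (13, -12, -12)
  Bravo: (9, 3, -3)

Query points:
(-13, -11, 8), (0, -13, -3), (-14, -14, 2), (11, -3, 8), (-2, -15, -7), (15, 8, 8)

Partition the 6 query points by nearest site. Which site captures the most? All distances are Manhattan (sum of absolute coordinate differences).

(-13, -11, 8) — d to each: Mira:26, Fornax:49, Vega:20, Juno:47, Bravo:47 → nearest is Vega
(0, -13, -3) — d to each: Mira:46, Fornax:27, Vega:20, Juno:23, Bravo:25 → nearest is Vega
(-14, -14, 2) — d to each: Mira:36, Fornax:47, Vega:18, Juno:43, Bravo:45 → nearest is Vega
(11, -3, 8) — d to each: Mira:36, Fornax:25, Vega:48, Juno:31, Bravo:19 → nearest is Bravo
(-2, -15, -7) — d to each: Mira:50, Fornax:35, Vega:16, Juno:23, Bravo:33 → nearest is Vega
(15, 8, 8) — d to each: Mira:29, Fornax:20, Vega:63, Juno:42, Bravo:22 → nearest is Fornax
Tally — Fornax:1, Vega:4, Bravo:1. Vega captures the most (4).

Vega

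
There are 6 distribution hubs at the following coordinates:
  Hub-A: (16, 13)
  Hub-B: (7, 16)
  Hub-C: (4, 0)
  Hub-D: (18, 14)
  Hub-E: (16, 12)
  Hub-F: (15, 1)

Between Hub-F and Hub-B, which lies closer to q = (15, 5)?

Hub-F

Compare squared distances:
d²(q, Hub-F) = (15−15)² + (5−1)² = 0 + 16 = 16
d²(q, Hub-B) = (15−7)² + (5−16)² = 64 + 121 = 185
16 < 185, so Hub-F is closer.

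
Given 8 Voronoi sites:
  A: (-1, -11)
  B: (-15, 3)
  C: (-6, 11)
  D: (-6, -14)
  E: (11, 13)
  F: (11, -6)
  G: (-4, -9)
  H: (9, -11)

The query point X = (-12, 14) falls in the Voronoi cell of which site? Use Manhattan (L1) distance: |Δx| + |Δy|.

C

d(X,A) = |-12−(-1)| + |14−(-11)| = 11 + 25 = 36
d(X,B) = |-12−(-15)| + |14−3| = 3 + 11 = 14
d(X,C) = |-12−(-6)| + |14−11| = 6 + 3 = 9
d(X,D) = |-12−(-6)| + |14−(-14)| = 6 + 28 = 34
d(X,E) = |-12−11| + |14−13| = 23 + 1 = 24
d(X,F) = |-12−11| + |14−(-6)| = 23 + 20 = 43
d(X,G) = |-12−(-4)| + |14−(-9)| = 8 + 23 = 31
d(X,H) = |-12−9| + |14−(-11)| = 21 + 25 = 46
C is nearest.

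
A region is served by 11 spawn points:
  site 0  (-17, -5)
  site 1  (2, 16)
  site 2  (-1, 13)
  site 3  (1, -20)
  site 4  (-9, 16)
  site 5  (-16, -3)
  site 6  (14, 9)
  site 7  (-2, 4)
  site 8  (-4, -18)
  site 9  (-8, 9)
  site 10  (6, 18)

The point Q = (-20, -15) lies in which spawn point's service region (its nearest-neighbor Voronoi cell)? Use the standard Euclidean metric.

site 0

Squared Euclidean distances:
d²(Q, site 0) = (-20−(-17))² + (-15−(-5))² = 9 + 100 = 109
d²(Q, site 1) = (-20−2)² + (-15−16)² = 484 + 961 = 1445
d²(Q, site 2) = (-20−(-1))² + (-15−13)² = 361 + 784 = 1145
d²(Q, site 3) = (-20−1)² + (-15−(-20))² = 441 + 25 = 466
d²(Q, site 4) = (-20−(-9))² + (-15−16)² = 121 + 961 = 1082
d²(Q, site 5) = (-20−(-16))² + (-15−(-3))² = 16 + 144 = 160
d²(Q, site 6) = (-20−14)² + (-15−9)² = 1156 + 576 = 1732
d²(Q, site 7) = (-20−(-2))² + (-15−4)² = 324 + 361 = 685
d²(Q, site 8) = (-20−(-4))² + (-15−(-18))² = 256 + 9 = 265
d²(Q, site 9) = (-20−(-8))² + (-15−9)² = 144 + 576 = 720
d²(Q, site 10) = (-20−6)² + (-15−18)² = 676 + 1089 = 1765
The smallest is to site 0, so Q lies in the Voronoi region of site 0.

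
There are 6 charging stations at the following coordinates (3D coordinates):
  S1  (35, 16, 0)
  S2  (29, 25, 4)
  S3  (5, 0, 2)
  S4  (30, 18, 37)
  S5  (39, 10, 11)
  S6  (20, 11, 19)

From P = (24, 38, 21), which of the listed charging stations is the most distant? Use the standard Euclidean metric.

S3

Squared Euclidean distances:
|PS1|² = 121 + 484 + 441 = 1046
|PS2|² = 25 + 169 + 289 = 483
|PS3|² = 361 + 1444 + 361 = 2166
|PS4|² = 36 + 400 + 256 = 692
|PS5|² = 225 + 784 + 100 = 1109
|PS6|² = 16 + 729 + 4 = 749
The largest is to S3.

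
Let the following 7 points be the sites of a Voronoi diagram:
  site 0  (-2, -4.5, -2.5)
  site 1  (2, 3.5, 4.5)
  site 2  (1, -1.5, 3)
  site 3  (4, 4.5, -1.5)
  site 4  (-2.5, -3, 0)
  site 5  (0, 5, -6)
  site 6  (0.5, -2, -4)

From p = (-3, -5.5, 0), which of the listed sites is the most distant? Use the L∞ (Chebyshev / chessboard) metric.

d(p, site 0) = max(1, 1, 2.5) = 2.5
d(p, site 1) = max(5, 9, 4.5) = 9
d(p, site 2) = max(4, 4, 3) = 4
d(p, site 3) = max(7, 10, 1.5) = 10
d(p, site 4) = max(0.5, 2.5, 0) = 2.5
d(p, site 5) = max(3, 10.5, 6) = 10.5
d(p, site 6) = max(3.5, 3.5, 4) = 4
The largest is to site 5.

site 5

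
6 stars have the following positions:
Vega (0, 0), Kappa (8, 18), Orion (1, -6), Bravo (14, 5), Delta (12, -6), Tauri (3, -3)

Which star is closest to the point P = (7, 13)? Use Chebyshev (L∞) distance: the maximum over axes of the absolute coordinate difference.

d(P, Vega) = max(7, 13) = 13
d(P, Kappa) = max(1, 5) = 5
d(P, Orion) = max(6, 19) = 19
d(P, Bravo) = max(7, 8) = 8
d(P, Delta) = max(5, 19) = 19
d(P, Tauri) = max(4, 16) = 16
The smallest is to Kappa, so P lies in the Voronoi region of Kappa.

Kappa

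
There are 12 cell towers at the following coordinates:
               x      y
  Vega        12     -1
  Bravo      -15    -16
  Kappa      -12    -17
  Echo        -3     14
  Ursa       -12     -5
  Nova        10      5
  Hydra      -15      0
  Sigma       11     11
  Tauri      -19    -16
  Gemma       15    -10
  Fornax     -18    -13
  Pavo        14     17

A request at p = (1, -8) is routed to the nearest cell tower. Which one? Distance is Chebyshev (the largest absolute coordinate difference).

d(p, Vega) = max(11, 7) = 11
d(p, Bravo) = max(16, 8) = 16
d(p, Kappa) = max(13, 9) = 13
d(p, Echo) = max(4, 22) = 22
d(p, Ursa) = max(13, 3) = 13
d(p, Nova) = max(9, 13) = 13
d(p, Hydra) = max(16, 8) = 16
d(p, Sigma) = max(10, 19) = 19
d(p, Tauri) = max(20, 8) = 20
d(p, Gemma) = max(14, 2) = 14
d(p, Fornax) = max(19, 5) = 19
d(p, Pavo) = max(13, 25) = 25
Vega is nearest.

Vega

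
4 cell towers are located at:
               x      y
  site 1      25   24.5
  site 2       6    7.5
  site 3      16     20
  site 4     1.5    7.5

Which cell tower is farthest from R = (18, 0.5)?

Squared Euclidean distances:
d²(R, site 1) = (18−25)² + (0.5−24.5)² = 49 + 576 = 625
d²(R, site 2) = (18−6)² + (0.5−7.5)² = 144 + 49 = 193
d²(R, site 3) = (18−16)² + (0.5−20)² = 4 + 380.25 = 384.25
d²(R, site 4) = (18−1.5)² + (0.5−7.5)² = 272.25 + 49 = 321.25
The largest is to site 1.

site 1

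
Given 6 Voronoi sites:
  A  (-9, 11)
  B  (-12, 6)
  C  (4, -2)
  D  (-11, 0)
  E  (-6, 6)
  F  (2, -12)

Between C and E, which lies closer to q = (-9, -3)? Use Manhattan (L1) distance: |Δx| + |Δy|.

E

d(q,C) = |-9−4| + |-3−(-2)| = 13 + 1 = 14
d(q,E) = |-9−(-6)| + |-3−6| = 3 + 9 = 12
14 > 12, so E is closer.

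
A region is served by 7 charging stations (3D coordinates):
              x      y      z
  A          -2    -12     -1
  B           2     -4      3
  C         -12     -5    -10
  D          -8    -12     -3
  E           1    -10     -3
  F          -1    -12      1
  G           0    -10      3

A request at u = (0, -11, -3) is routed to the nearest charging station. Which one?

E

Compare squared distances (the ordering matches that of the actual distances):
|uA|² = (0−(-2))² + (-11−(-12))² + (-3−(-1))² = 4 + 1 + 4 = 9
|uB|² = (0−2)² + (-11−(-4))² + (-3−3)² = 4 + 49 + 36 = 89
|uC|² = (0−(-12))² + (-11−(-5))² + (-3−(-10))² = 144 + 36 + 49 = 229
|uD|² = (0−(-8))² + (-11−(-12))² + (-3−(-3))² = 64 + 1 + 0 = 65
|uE|² = (0−1)² + (-11−(-10))² + (-3−(-3))² = 1 + 1 + 0 = 2
|uF|² = (0−(-1))² + (-11−(-12))² + (-3−1)² = 1 + 1 + 16 = 18
|uG|² = (0−0)² + (-11−(-10))² + (-3−3)² = 0 + 1 + 36 = 37
Minimum is at E.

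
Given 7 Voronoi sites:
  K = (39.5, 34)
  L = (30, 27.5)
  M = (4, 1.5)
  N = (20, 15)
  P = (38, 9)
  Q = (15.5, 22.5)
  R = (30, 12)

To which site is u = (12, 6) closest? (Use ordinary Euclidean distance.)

Since √ is increasing, it suffices to compare squared distances:
|uK|² = (12−39.5)² + (6−34)² = 756.25 + 784 = 1540.25
|uL|² = (12−30)² + (6−27.5)² = 324 + 462.25 = 786.25
|uM|² = (12−4)² + (6−1.5)² = 64 + 20.25 = 84.25
|uN|² = (12−20)² + (6−15)² = 64 + 81 = 145
|uP|² = (12−38)² + (6−9)² = 676 + 9 = 685
|uQ|² = (12−15.5)² + (6−22.5)² = 12.25 + 272.25 = 284.5
|uR|² = (12−30)² + (6−12)² = 324 + 36 = 360
M is nearest.

M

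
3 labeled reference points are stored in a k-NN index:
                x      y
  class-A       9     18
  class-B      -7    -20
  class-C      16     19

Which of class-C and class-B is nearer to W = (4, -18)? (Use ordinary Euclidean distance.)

class-B

Compare squared distances:
d²(W, class-C) = (4−16)² + (-18−19)² = 144 + 1369 = 1513
d²(W, class-B) = (4−(-7))² + (-18−(-20))² = 121 + 4 = 125
1513 > 125, so class-B is closer.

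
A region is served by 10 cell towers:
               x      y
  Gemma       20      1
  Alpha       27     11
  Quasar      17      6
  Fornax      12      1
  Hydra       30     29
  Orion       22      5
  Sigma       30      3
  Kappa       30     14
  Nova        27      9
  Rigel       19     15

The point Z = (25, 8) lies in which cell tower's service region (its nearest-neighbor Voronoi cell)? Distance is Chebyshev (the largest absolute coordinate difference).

d(Z, Gemma) = max(5, 7) = 7
d(Z, Alpha) = max(2, 3) = 3
d(Z, Quasar) = max(8, 2) = 8
d(Z, Fornax) = max(13, 7) = 13
d(Z, Hydra) = max(5, 21) = 21
d(Z, Orion) = max(3, 3) = 3
d(Z, Sigma) = max(5, 5) = 5
d(Z, Kappa) = max(5, 6) = 6
d(Z, Nova) = max(2, 1) = 2
d(Z, Rigel) = max(6, 7) = 7
Minimum is at Nova.

Nova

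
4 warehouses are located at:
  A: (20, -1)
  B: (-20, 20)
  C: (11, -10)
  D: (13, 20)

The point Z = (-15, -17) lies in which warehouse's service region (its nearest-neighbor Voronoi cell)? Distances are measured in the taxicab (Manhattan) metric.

C

d(Z,A) = |-15−20| + |-17−(-1)| = 35 + 16 = 51
d(Z,B) = |-15−(-20)| + |-17−20| = 5 + 37 = 42
d(Z,C) = |-15−11| + |-17−(-10)| = 26 + 7 = 33
d(Z,D) = |-15−13| + |-17−20| = 28 + 37 = 65
C is nearest.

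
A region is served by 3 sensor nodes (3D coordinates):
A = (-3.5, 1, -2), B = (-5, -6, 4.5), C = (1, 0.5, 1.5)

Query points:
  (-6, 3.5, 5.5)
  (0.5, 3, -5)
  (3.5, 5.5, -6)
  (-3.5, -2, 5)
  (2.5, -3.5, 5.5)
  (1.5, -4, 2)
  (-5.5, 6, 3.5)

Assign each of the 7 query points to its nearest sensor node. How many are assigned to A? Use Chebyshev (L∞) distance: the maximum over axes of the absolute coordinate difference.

3

(-6, 3.5, 5.5) — d to each: A:7.5, B:9.5, C:7 → nearest is C
(0.5, 3, -5) — d to each: A:4, B:9.5, C:6.5 → nearest is A
(3.5, 5.5, -6) — d to each: A:7, B:11.5, C:7.5 → nearest is A
(-3.5, -2, 5) — d to each: A:7, B:4, C:4.5 → nearest is B
(2.5, -3.5, 5.5) — d to each: A:7.5, B:7.5, C:4 → nearest is C
(1.5, -4, 2) — d to each: A:5, B:6.5, C:4.5 → nearest is C
(-5.5, 6, 3.5) — d to each: A:5.5, B:12, C:6.5 → nearest is A
3 of the 7 points have A as nearest.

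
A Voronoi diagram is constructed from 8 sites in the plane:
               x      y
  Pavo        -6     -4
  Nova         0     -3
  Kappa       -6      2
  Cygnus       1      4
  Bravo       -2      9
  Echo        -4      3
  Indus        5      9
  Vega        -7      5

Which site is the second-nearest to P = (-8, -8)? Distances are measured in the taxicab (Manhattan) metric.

d(P, Pavo) = |-8−(-6)| + |-8−(-4)| = 2 + 4 = 6
d(P, Nova) = |-8−0| + |-8−(-3)| = 8 + 5 = 13
d(P, Kappa) = |-8−(-6)| + |-8−2| = 2 + 10 = 12
d(P, Cygnus) = |-8−1| + |-8−4| = 9 + 12 = 21
d(P, Bravo) = |-8−(-2)| + |-8−9| = 6 + 17 = 23
d(P, Echo) = |-8−(-4)| + |-8−3| = 4 + 11 = 15
d(P, Indus) = |-8−5| + |-8−9| = 13 + 17 = 30
d(P, Vega) = |-8−(-7)| + |-8−5| = 1 + 13 = 14
Sorted ascending: Pavo, Kappa, Nova, … — the second-nearest is Kappa.

Kappa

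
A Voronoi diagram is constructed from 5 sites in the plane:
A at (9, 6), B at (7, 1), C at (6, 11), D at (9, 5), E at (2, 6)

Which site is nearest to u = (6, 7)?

Squared Euclidean distances:
|uA|² = (6−9)² + (7−6)² = 9 + 1 = 10
|uB|² = (6−7)² + (7−1)² = 1 + 36 = 37
|uC|² = (6−6)² + (7−11)² = 0 + 16 = 16
|uD|² = (6−9)² + (7−5)² = 9 + 4 = 13
|uE|² = (6−2)² + (7−6)² = 16 + 1 = 17
Minimum is at A.

A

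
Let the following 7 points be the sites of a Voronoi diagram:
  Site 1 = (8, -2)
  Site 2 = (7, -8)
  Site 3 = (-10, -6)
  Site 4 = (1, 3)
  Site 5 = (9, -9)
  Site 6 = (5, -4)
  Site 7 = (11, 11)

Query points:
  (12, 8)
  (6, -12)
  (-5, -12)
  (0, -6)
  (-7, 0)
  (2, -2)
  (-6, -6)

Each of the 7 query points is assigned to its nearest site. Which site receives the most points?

Site 3

(12, 8) — d² to each: Site 1:116, Site 2:281, Site 3:680, Site 4:146, Site 5:298, Site 6:193, Site 7:10 → nearest is Site 7
(6, -12) — d² to each: Site 1:104, Site 2:17, Site 3:292, Site 4:250, Site 5:18, Site 6:65, Site 7:554 → nearest is Site 2
(-5, -12) — d² to each: Site 1:269, Site 2:160, Site 3:61, Site 4:261, Site 5:205, Site 6:164, Site 7:785 → nearest is Site 3
(0, -6) — d² to each: Site 1:80, Site 2:53, Site 3:100, Site 4:82, Site 5:90, Site 6:29, Site 7:410 → nearest is Site 6
(-7, 0) — d² to each: Site 1:229, Site 2:260, Site 3:45, Site 4:73, Site 5:337, Site 6:160, Site 7:445 → nearest is Site 3
(2, -2) — d² to each: Site 1:36, Site 2:61, Site 3:160, Site 4:26, Site 5:98, Site 6:13, Site 7:250 → nearest is Site 6
(-6, -6) — d² to each: Site 1:212, Site 2:173, Site 3:16, Site 4:130, Site 5:234, Site 6:125, Site 7:578 → nearest is Site 3
Tally — Site 2:1, Site 3:3, Site 6:2, Site 7:1. Site 3 captures the most (3).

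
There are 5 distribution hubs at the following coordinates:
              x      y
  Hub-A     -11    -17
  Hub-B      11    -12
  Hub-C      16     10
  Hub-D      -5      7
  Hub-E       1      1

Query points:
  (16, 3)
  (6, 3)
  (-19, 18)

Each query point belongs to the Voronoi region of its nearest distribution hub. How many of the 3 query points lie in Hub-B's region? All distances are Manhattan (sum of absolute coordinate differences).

(16, 3) — d to each: Hub-A:47, Hub-B:20, Hub-C:7, Hub-D:25, Hub-E:17 → nearest is Hub-C
(6, 3) — d to each: Hub-A:37, Hub-B:20, Hub-C:17, Hub-D:15, Hub-E:7 → nearest is Hub-E
(-19, 18) — d to each: Hub-A:43, Hub-B:60, Hub-C:43, Hub-D:25, Hub-E:37 → nearest is Hub-D
0 of the 3 points have Hub-B as nearest.

0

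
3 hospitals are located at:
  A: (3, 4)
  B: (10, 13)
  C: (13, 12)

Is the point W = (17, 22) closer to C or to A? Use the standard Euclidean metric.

Compare squared distances:
|WC|² = (17−13)² + (22−12)² = 16 + 100 = 116
|WA|² = (17−3)² + (22−4)² = 196 + 324 = 520
116 < 520, so C is closer.

C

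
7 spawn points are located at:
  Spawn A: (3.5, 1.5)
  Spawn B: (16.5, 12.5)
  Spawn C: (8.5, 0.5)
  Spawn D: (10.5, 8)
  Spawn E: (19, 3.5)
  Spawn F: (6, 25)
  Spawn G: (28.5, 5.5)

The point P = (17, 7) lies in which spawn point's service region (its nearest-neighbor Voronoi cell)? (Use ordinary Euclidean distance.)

Compare squared distances (the ordering matches that of the actual distances):
d²(P, Spawn A) = (17−3.5)² + (7−1.5)² = 182.25 + 30.25 = 212.5
d²(P, Spawn B) = (17−16.5)² + (7−12.5)² = 0.25 + 30.25 = 30.5
d²(P, Spawn C) = (17−8.5)² + (7−0.5)² = 72.25 + 42.25 = 114.5
d²(P, Spawn D) = (17−10.5)² + (7−8)² = 42.25 + 1 = 43.25
d²(P, Spawn E) = (17−19)² + (7−3.5)² = 4 + 12.25 = 16.25
d²(P, Spawn F) = (17−6)² + (7−25)² = 121 + 324 = 445
d²(P, Spawn G) = (17−28.5)² + (7−5.5)² = 132.25 + 2.25 = 134.5
Minimum is at Spawn E.

Spawn E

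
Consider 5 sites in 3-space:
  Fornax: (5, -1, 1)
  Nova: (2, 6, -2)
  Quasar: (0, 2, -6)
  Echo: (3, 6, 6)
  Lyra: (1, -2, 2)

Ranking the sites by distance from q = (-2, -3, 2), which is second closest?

Since √ is increasing, it suffices to compare squared distances:
d²(q, Fornax) = (-2−5)² + (-3−(-1))² + (2−1)² = 49 + 4 + 1 = 54
d²(q, Nova) = (-2−2)² + (-3−6)² + (2−(-2))² = 16 + 81 + 16 = 113
d²(q, Quasar) = (-2−0)² + (-3−2)² + (2−(-6))² = 4 + 25 + 64 = 93
d²(q, Echo) = (-2−3)² + (-3−6)² + (2−6)² = 25 + 81 + 16 = 122
d²(q, Lyra) = (-2−1)² + (-3−(-2))² + (2−2)² = 9 + 1 + 0 = 10
Sorted ascending: Lyra, Fornax, Quasar, … — the second-nearest is Fornax.

Fornax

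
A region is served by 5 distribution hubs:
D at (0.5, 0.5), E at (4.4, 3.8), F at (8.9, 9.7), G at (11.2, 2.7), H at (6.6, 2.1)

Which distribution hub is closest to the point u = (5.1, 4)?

Squared Euclidean distances:
|uD|² = 21.16 + 12.25 = 33.41
|uE|² = 0.49 + 0.04 = 0.53
|uF|² = 14.44 + 32.49 = 46.93
|uG|² = 37.21 + 1.69 = 38.9
|uH|² = 2.25 + 3.61 = 5.86
The smallest is to E, so u lies in the Voronoi region of E.

E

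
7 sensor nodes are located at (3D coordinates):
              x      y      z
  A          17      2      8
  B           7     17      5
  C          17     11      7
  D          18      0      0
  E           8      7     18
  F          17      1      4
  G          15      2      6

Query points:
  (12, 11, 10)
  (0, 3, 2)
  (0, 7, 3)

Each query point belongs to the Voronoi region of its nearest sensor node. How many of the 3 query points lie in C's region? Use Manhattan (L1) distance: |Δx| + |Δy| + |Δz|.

1

(12, 11, 10) — d to each: A:16, B:16, C:8, D:27, E:16, F:21, G:16 → nearest is C
(0, 3, 2) — d to each: A:24, B:24, C:30, D:23, E:28, F:21, G:20 → nearest is G
(0, 7, 3) — d to each: A:27, B:19, C:25, D:28, E:23, F:24, G:23 → nearest is B
1 of the 3 points has C as nearest.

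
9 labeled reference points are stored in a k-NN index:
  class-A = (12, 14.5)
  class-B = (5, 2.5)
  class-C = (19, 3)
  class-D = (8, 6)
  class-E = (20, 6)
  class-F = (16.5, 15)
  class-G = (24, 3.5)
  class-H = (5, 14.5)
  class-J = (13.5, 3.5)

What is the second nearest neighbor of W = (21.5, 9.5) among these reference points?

Compare squared distances (the ordering matches that of the actual distances):
d²(W, class-A) = 90.25 + 25 = 115.25
d²(W, class-B) = 272.25 + 49 = 321.25
d²(W, class-C) = 6.25 + 42.25 = 48.5
d²(W, class-D) = 182.25 + 12.25 = 194.5
d²(W, class-E) = 2.25 + 12.25 = 14.5
d²(W, class-F) = 25 + 30.25 = 55.25
d²(W, class-G) = 6.25 + 36 = 42.25
d²(W, class-H) = 272.25 + 25 = 297.25
d²(W, class-J) = 64 + 36 = 100
Sorted ascending: class-E, class-G, class-C, … — the second-nearest is class-G.

class-G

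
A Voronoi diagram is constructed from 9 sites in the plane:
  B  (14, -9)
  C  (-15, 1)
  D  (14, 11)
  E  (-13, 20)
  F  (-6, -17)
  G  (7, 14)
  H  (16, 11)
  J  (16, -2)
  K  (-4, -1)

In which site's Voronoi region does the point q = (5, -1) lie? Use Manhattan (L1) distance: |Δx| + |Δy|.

d(q,B) = |5−14| + |-1−(-9)| = 9 + 8 = 17
d(q,C) = |5−(-15)| + |-1−1| = 20 + 2 = 22
d(q,D) = |5−14| + |-1−11| = 9 + 12 = 21
d(q,E) = |5−(-13)| + |-1−20| = 18 + 21 = 39
d(q,F) = |5−(-6)| + |-1−(-17)| = 11 + 16 = 27
d(q,G) = |5−7| + |-1−14| = 2 + 15 = 17
d(q,H) = |5−16| + |-1−11| = 11 + 12 = 23
d(q,J) = |5−16| + |-1−(-2)| = 11 + 1 = 12
d(q,K) = |5−(-4)| + |-1−(-1)| = 9 + 0 = 9
The smallest is to K, so q lies in the Voronoi region of K.

K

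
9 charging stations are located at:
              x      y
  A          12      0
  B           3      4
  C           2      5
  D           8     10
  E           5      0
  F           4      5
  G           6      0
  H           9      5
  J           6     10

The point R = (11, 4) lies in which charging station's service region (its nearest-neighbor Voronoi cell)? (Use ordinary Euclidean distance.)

H

Since √ is increasing, it suffices to compare squared distances:
|RA|² = 1 + 16 = 17
|RB|² = 64 + 0 = 64
|RC|² = 81 + 1 = 82
|RD|² = 9 + 36 = 45
|RE|² = 36 + 16 = 52
|RF|² = 49 + 1 = 50
|RG|² = 25 + 16 = 41
|RH|² = 4 + 1 = 5
|RJ|² = 25 + 36 = 61
Minimum is at H.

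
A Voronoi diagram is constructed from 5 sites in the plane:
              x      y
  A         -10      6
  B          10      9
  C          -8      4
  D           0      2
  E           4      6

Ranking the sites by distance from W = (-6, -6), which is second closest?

Compare squared distances (the ordering matches that of the actual distances):
|WA|² = 16 + 144 = 160
|WB|² = 256 + 225 = 481
|WC|² = 4 + 100 = 104
|WD|² = 36 + 64 = 100
|WE|² = 100 + 144 = 244
Sorted ascending: D, C, A, … — the second-nearest is C.

C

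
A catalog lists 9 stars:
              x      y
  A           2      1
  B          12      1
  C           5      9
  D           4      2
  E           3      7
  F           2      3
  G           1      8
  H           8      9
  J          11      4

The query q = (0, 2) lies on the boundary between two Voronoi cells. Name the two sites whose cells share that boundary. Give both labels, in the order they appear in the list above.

A and F

Squared distances from q to each site:
|qA|² = (0−2)² + (2−1)² = 4 + 1 = 5
|qB|² = (0−12)² + (2−1)² = 144 + 1 = 145
|qC|² = (0−5)² + (2−9)² = 25 + 49 = 74
|qD|² = (0−4)² + (2−2)² = 16 + 0 = 16
|qE|² = (0−3)² + (2−7)² = 9 + 25 = 34
|qF|² = (0−2)² + (2−3)² = 4 + 1 = 5
|qG|² = (0−1)² + (2−8)² = 1 + 36 = 37
|qH|² = (0−8)² + (2−9)² = 64 + 49 = 113
|qJ|² = (0−11)² + (2−4)² = 121 + 4 = 125
q is equidistant from A and F (both at squared distance 5), and every other site is strictly farther — so q lies on the A–F Voronoi edge.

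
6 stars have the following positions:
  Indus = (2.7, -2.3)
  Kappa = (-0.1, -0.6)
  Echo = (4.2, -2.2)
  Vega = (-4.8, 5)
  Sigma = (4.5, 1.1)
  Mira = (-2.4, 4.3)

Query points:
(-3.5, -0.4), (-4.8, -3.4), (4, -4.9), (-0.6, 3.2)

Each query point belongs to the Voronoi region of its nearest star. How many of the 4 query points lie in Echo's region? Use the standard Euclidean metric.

(-3.5, -0.4) — d² to each: Indus:42.05, Kappa:11.6, Echo:62.53, Vega:30.85, Sigma:66.25, Mira:23.3 → nearest is Kappa
(-4.8, -3.4) — d² to each: Indus:57.46, Kappa:29.93, Echo:82.44, Vega:70.56, Sigma:106.74, Mira:65.05 → nearest is Kappa
(4, -4.9) — d² to each: Indus:8.45, Kappa:35.3, Echo:7.33, Vega:175.45, Sigma:36.25, Mira:125.6 → nearest is Echo
(-0.6, 3.2) — d² to each: Indus:41.14, Kappa:14.69, Echo:52.2, Vega:20.88, Sigma:30.42, Mira:4.45 → nearest is Mira
1 of the 4 points has Echo as nearest.

1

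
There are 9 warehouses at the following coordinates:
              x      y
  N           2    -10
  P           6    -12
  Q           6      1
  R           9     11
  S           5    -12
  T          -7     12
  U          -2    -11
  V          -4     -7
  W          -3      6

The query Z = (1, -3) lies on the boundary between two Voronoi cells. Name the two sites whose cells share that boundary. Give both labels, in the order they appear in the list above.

Q and V

Squared distances from Z to each site:
|ZN|² = 1 + 49 = 50
|ZP|² = 25 + 81 = 106
|ZQ|² = 25 + 16 = 41
|ZR|² = 64 + 196 = 260
|ZS|² = 16 + 81 = 97
|ZT|² = 64 + 225 = 289
|ZU|² = 9 + 64 = 73
|ZV|² = 25 + 16 = 41
|ZW|² = 16 + 81 = 97
Z is equidistant from Q and V (both at squared distance 41), and every other site is strictly farther — so Z lies on the Q–V Voronoi edge.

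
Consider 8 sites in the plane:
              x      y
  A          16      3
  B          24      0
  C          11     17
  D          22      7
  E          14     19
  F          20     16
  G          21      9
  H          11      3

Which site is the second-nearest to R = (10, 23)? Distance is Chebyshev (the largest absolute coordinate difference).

C

d(R,A) = max(6, 20) = 20
d(R,B) = max(14, 23) = 23
d(R,C) = max(1, 6) = 6
d(R,D) = max(12, 16) = 16
d(R,E) = max(4, 4) = 4
d(R,F) = max(10, 7) = 10
d(R,G) = max(11, 14) = 14
d(R,H) = max(1, 20) = 20
Sorted ascending: E, C, F, … — the second-nearest is C.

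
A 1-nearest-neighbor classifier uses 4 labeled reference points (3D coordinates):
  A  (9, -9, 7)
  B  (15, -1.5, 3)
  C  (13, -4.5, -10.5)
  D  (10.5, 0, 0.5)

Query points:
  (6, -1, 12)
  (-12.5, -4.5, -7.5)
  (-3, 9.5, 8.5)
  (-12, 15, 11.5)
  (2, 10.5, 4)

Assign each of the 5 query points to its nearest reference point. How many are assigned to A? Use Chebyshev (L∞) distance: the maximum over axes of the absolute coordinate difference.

(6, -1, 12) — d to each: A:8, B:9, C:22.5, D:11.5 → nearest is A
(-12.5, -4.5, -7.5) — d to each: A:21.5, B:27.5, C:25.5, D:23 → nearest is A
(-3, 9.5, 8.5) — d to each: A:18.5, B:18, C:19, D:13.5 → nearest is D
(-12, 15, 11.5) — d to each: A:24, B:27, C:25, D:22.5 → nearest is D
(2, 10.5, 4) — d to each: A:19.5, B:13, C:15, D:10.5 → nearest is D
2 of the 5 points have A as nearest.

2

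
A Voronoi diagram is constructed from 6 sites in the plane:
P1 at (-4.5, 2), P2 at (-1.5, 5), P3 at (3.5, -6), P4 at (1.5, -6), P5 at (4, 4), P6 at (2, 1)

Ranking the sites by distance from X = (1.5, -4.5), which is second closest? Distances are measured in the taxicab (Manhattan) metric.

d(X,P1) = |1.5−(-4.5)| + |-4.5−2| = 6 + 6.5 = 12.5
d(X,P2) = |1.5−(-1.5)| + |-4.5−5| = 3 + 9.5 = 12.5
d(X,P3) = |1.5−3.5| + |-4.5−(-6)| = 2 + 1.5 = 3.5
d(X,P4) = |1.5−1.5| + |-4.5−(-6)| = 0 + 1.5 = 1.5
d(X,P5) = |1.5−4| + |-4.5−4| = 2.5 + 8.5 = 11
d(X,P6) = |1.5−2| + |-4.5−1| = 0.5 + 5.5 = 6
Sorted ascending: P4, P3, P6, … — the second-nearest is P3.

P3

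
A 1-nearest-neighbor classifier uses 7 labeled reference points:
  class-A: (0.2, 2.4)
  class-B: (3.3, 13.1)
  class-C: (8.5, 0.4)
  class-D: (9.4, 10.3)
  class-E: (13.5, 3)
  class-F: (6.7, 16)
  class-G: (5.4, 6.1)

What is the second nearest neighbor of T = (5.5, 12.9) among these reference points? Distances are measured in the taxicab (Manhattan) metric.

d(T, class-A) = |5.5−0.2| + |12.9−2.4| = 5.3 + 10.5 = 15.8
d(T, class-B) = |5.5−3.3| + |12.9−13.1| = 2.2 + 0.2 = 2.4
d(T, class-C) = |5.5−8.5| + |12.9−0.4| = 3 + 12.5 = 15.5
d(T, class-D) = |5.5−9.4| + |12.9−10.3| = 3.9 + 2.6 = 6.5
d(T, class-E) = |5.5−13.5| + |12.9−3| = 8 + 9.9 = 17.9
d(T, class-F) = |5.5−6.7| + |12.9−16| = 1.2 + 3.1 = 4.3
d(T, class-G) = |5.5−5.4| + |12.9−6.1| = 0.1 + 6.8 = 6.9
Sorted ascending: class-B, class-F, class-D, … — the second-nearest is class-F.

class-F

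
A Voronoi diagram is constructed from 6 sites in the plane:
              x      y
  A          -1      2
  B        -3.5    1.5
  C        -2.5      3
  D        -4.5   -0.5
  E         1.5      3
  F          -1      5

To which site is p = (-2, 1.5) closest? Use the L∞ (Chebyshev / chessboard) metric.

A

d(p,A) = max(1, 0.5) = 1
d(p,B) = max(1.5, 0) = 1.5
d(p,C) = max(0.5, 1.5) = 1.5
d(p,D) = max(2.5, 2) = 2.5
d(p,E) = max(3.5, 1.5) = 3.5
d(p,F) = max(1, 3.5) = 3.5
Minimum is at A.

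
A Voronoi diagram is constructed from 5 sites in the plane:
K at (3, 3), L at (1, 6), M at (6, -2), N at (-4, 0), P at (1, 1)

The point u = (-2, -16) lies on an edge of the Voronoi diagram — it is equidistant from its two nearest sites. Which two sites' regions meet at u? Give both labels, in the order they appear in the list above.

M and N

Squared distances from u to each site:
|uK|² = 25 + 361 = 386
|uL|² = 9 + 484 = 493
|uM|² = 64 + 196 = 260
|uN|² = 4 + 256 = 260
|uP|² = 9 + 289 = 298
u is equidistant from M and N (both at squared distance 260), and every other site is strictly farther — so u lies on the M–N Voronoi edge.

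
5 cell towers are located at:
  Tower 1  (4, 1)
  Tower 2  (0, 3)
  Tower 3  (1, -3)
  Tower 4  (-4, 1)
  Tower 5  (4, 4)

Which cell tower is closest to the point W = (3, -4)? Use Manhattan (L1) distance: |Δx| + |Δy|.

d(W, Tower 1) = |3−4| + |-4−1| = 1 + 5 = 6
d(W, Tower 2) = |3−0| + |-4−3| = 3 + 7 = 10
d(W, Tower 3) = |3−1| + |-4−(-3)| = 2 + 1 = 3
d(W, Tower 4) = |3−(-4)| + |-4−1| = 7 + 5 = 12
d(W, Tower 5) = |3−4| + |-4−4| = 1 + 8 = 9
Minimum is at Tower 3.

Tower 3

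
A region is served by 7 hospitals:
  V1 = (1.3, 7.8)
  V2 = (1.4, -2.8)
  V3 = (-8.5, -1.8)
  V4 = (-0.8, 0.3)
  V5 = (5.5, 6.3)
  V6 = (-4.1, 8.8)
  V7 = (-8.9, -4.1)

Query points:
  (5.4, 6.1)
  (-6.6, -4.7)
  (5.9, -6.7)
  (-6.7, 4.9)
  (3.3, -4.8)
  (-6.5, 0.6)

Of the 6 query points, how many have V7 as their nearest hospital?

1

(5.4, 6.1) — d² to each: V1:19.7, V2:95.21, V3:255.62, V4:72.08, V5:0.05, V6:97.54, V7:308.53 → nearest is V5
(-6.6, -4.7) — d² to each: V1:218.66, V2:67.61, V3:12.02, V4:58.64, V5:267.41, V6:188.5, V7:5.65 → nearest is V7
(5.9, -6.7) — d² to each: V1:231.41, V2:35.46, V3:231.37, V4:93.89, V5:169.16, V6:340.25, V7:225.8 → nearest is V2
(-6.7, 4.9) — d² to each: V1:72.41, V2:124.9, V3:48.13, V4:55.97, V5:150.8, V6:21.97, V7:85.84 → nearest is V6
(3.3, -4.8) — d² to each: V1:162.76, V2:7.61, V3:148.24, V4:42.82, V5:128.05, V6:239.72, V7:149.33 → nearest is V2
(-6.5, 0.6) — d² to each: V1:112.68, V2:73.97, V3:9.76, V4:32.58, V5:176.49, V6:73, V7:27.85 → nearest is V3
1 of the 6 points has V7 as nearest.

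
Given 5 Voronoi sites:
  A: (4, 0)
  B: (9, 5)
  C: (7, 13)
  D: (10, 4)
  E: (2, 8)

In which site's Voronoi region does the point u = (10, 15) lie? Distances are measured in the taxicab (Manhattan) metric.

d(u,A) = |10−4| + |15−0| = 6 + 15 = 21
d(u,B) = |10−9| + |15−5| = 1 + 10 = 11
d(u,C) = |10−7| + |15−13| = 3 + 2 = 5
d(u,D) = |10−10| + |15−4| = 0 + 11 = 11
d(u,E) = |10−2| + |15−8| = 8 + 7 = 15
The smallest is to C, so u lies in the Voronoi region of C.

C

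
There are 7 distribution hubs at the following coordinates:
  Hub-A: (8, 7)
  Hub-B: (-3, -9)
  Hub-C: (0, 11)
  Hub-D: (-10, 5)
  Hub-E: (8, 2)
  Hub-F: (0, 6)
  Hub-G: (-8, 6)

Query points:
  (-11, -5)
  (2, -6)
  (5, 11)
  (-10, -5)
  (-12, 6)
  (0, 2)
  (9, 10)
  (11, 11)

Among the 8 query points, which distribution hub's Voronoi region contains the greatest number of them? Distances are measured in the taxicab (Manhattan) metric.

Hub-D

(-11, -5) — d to each: Hub-A:31, Hub-B:12, Hub-C:27, Hub-D:11, Hub-E:26, Hub-F:22, Hub-G:14 → nearest is Hub-D
(2, -6) — d to each: Hub-A:19, Hub-B:8, Hub-C:19, Hub-D:23, Hub-E:14, Hub-F:14, Hub-G:22 → nearest is Hub-B
(5, 11) — d to each: Hub-A:7, Hub-B:28, Hub-C:5, Hub-D:21, Hub-E:12, Hub-F:10, Hub-G:18 → nearest is Hub-C
(-10, -5) — d to each: Hub-A:30, Hub-B:11, Hub-C:26, Hub-D:10, Hub-E:25, Hub-F:21, Hub-G:13 → nearest is Hub-D
(-12, 6) — d to each: Hub-A:21, Hub-B:24, Hub-C:17, Hub-D:3, Hub-E:24, Hub-F:12, Hub-G:4 → nearest is Hub-D
(0, 2) — d to each: Hub-A:13, Hub-B:14, Hub-C:9, Hub-D:13, Hub-E:8, Hub-F:4, Hub-G:12 → nearest is Hub-F
(9, 10) — d to each: Hub-A:4, Hub-B:31, Hub-C:10, Hub-D:24, Hub-E:9, Hub-F:13, Hub-G:21 → nearest is Hub-A
(11, 11) — d to each: Hub-A:7, Hub-B:34, Hub-C:11, Hub-D:27, Hub-E:12, Hub-F:16, Hub-G:24 → nearest is Hub-A
Tally — Hub-A:2, Hub-B:1, Hub-C:1, Hub-D:3, Hub-F:1. Hub-D captures the most (3).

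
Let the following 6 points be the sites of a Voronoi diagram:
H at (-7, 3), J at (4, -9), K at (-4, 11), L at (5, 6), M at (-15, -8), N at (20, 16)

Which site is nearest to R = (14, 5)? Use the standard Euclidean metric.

Squared Euclidean distances:
|RH|² = (14−(-7))² + (5−3)² = 441 + 4 = 445
|RJ|² = (14−4)² + (5−(-9))² = 100 + 196 = 296
|RK|² = (14−(-4))² + (5−11)² = 324 + 36 = 360
|RL|² = (14−5)² + (5−6)² = 81 + 1 = 82
|RM|² = (14−(-15))² + (5−(-8))² = 841 + 169 = 1010
|RN|² = (14−20)² + (5−16)² = 36 + 121 = 157
The smallest is to L, so R lies in the Voronoi region of L.

L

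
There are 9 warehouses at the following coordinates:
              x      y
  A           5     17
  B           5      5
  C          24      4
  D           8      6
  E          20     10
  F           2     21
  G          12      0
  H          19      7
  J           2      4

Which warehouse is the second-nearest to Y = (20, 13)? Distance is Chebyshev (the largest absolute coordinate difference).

H

d(Y,A) = max(15, 4) = 15
d(Y,B) = max(15, 8) = 15
d(Y,C) = max(4, 9) = 9
d(Y,D) = max(12, 7) = 12
d(Y,E) = max(0, 3) = 3
d(Y,F) = max(18, 8) = 18
d(Y,G) = max(8, 13) = 13
d(Y,H) = max(1, 6) = 6
d(Y,J) = max(18, 9) = 18
Sorted ascending: E, H, C, … — the second-nearest is H.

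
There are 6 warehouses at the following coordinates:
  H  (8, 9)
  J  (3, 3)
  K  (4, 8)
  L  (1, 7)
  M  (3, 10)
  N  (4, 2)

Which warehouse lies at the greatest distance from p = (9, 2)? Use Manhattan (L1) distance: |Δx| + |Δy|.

d(p,H) = |9−8| + |2−9| = 1 + 7 = 8
d(p,J) = |9−3| + |2−3| = 6 + 1 = 7
d(p,K) = |9−4| + |2−8| = 5 + 6 = 11
d(p,L) = |9−1| + |2−7| = 8 + 5 = 13
d(p,M) = |9−3| + |2−10| = 6 + 8 = 14
d(p,N) = |9−4| + |2−2| = 5 + 0 = 5
The largest is to M.

M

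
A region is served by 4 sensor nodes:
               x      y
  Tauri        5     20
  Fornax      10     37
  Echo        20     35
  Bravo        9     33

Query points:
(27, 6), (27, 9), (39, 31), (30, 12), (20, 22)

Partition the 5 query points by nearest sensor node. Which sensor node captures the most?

(27, 6) — d² to each: Tauri:680, Fornax:1250, Echo:890, Bravo:1053 → nearest is Tauri
(27, 9) — d² to each: Tauri:605, Fornax:1073, Echo:725, Bravo:900 → nearest is Tauri
(39, 31) — d² to each: Tauri:1277, Fornax:877, Echo:377, Bravo:904 → nearest is Echo
(30, 12) — d² to each: Tauri:689, Fornax:1025, Echo:629, Bravo:882 → nearest is Echo
(20, 22) — d² to each: Tauri:229, Fornax:325, Echo:169, Bravo:242 → nearest is Echo
Tally — Tauri:2, Echo:3. Echo captures the most (3).

Echo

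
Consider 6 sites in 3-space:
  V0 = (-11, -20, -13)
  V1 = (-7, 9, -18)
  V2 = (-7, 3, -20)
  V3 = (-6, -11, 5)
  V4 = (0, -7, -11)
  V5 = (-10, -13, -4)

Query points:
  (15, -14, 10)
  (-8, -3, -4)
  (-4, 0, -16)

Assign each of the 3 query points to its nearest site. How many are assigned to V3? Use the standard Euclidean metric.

1

(15, -14, 10) — d² to each: V0:1241, V1:1797, V2:1673, V3:475, V4:715, V5:822 → nearest is V3
(-8, -3, -4) — d² to each: V0:379, V1:341, V2:293, V3:149, V4:129, V5:104 → nearest is V5
(-4, 0, -16) — d² to each: V0:458, V1:94, V2:34, V3:566, V4:90, V5:349 → nearest is V2
1 of the 3 points has V3 as nearest.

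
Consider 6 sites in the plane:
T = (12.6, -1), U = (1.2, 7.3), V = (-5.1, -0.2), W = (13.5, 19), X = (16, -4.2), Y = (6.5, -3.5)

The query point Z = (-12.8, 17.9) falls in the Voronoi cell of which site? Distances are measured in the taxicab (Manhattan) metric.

U

d(Z,T) = |-12.8−12.6| + |17.9−(-1)| = 25.4 + 18.9 = 44.3
d(Z,U) = |-12.8−1.2| + |17.9−7.3| = 14 + 10.6 = 24.6
d(Z,V) = |-12.8−(-5.1)| + |17.9−(-0.2)| = 7.7 + 18.1 = 25.8
d(Z,W) = |-12.8−13.5| + |17.9−19| = 26.3 + 1.1 = 27.4
d(Z,X) = |-12.8−16| + |17.9−(-4.2)| = 28.8 + 22.1 = 50.9
d(Z,Y) = |-12.8−6.5| + |17.9−(-3.5)| = 19.3 + 21.4 = 40.7
Minimum is at U.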